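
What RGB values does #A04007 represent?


A0 → 160 (R)
40 → 64 (G)
07 → 7 (B)
= RGB(160, 64, 7)


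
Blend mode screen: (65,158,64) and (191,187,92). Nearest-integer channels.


Screen: C = 255 - (255-A)×(255-B)/255, rounded to nearest integer
R: 255 - (255-65)×(255-191)/255 = 255 - 12160/255 ≈ 255 - 47.686 = 207.314 → 207
G: 255 - (255-158)×(255-187)/255 = 255 - 6596/255 ≈ 255 - 25.867 = 229.133 → 229
B: 255 - (255-64)×(255-92)/255 = 255 - 31133/255 ≈ 255 - 122.090 = 132.910 → 133
= RGB(207, 229, 133)


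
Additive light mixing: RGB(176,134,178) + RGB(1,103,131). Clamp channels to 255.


Additive: each channel = min(255, C₁+C₂)
R: 176+1 = 177 → 177
G: 134+103 = 237 → 237
B: 178+131 = 309 → 255
= RGB(177, 237, 255)


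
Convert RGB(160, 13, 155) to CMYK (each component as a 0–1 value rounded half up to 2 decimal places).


R'=160/255≈0.6275, G'=13/255≈0.0510, B'=155/255≈0.6078
K = 1 - max(R',G',B') = 1 - 160/255 = 95/255 = 0.37254… → 0.37
(1-R'-K)/(1-K) simplifies to (max-R)/max with max = 160:
C = (160-160)/160 = 0/160 = 0 → 0.00
M = (160-13)/160 = 147/160 = 0.91875 → 0.92
Y = (160-155)/160 = 5/160 = 0.03125 → 0.03
= CMYK(0.00, 0.92, 0.03, 0.37)


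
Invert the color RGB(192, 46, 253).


Invert: (255-R, 255-G, 255-B)
R: 255-192 = 63
G: 255-46 = 209
B: 255-253 = 2
= RGB(63, 209, 2)


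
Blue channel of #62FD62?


Color: #62FD62
R = 62 = 98
G = FD = 253
B = 62 = 98
Blue = 98


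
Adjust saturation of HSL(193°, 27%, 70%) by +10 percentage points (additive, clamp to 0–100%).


Original S = 27%
Adjustment = +10 percentage points
New S = 27 + (10) = 37
Clamp to [0, 100] → 37
= HSL(193°, 37%, 70%)


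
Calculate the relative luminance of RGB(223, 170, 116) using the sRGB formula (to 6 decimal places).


Linearize each channel (sRGB transfer function): c = v/255; c_lin = c/12.92 if c ≤ 0.04045, else ((c+0.055)/1.055)^2.4
  R: 223/255 ≈ 0.874510 > 0.04045 → ((0.874510+0.055)/1.055)^2.4 ≈ 0.737910
  G: 170/255 ≈ 0.666667 > 0.04045 → ((0.666667+0.055)/1.055)^2.4 ≈ 0.401978
  B: 116/255 ≈ 0.454902 > 0.04045 → ((0.454902+0.055)/1.055)^2.4 ≈ 0.174647
R_lin = 0.737910, G_lin = 0.401978, B_lin = 0.174647
L = 0.2126×R + 0.7152×G + 0.0722×B
L = 0.2126×0.737910 + 0.7152×0.401978 + 0.0722×0.174647
L ≈ 0.456984


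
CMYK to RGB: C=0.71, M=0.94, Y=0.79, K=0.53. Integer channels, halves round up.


R = 255 × (1-C) × (1-K) = 255 × 0.29 × 0.47 = 34.7565 → 35
G = 255 × (1-M) × (1-K) = 255 × 0.06 × 0.47 = 7.191 → 7
B = 255 × (1-Y) × (1-K) = 255 × 0.21 × 0.47 = 25.1685 → 25
= RGB(35, 7, 25)


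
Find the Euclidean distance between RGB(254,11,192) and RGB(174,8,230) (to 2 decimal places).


d = √[(R₁-R₂)² + (G₁-G₂)² + (B₁-B₂)²]
d = √[(254-174)² + (11-8)² + (192-230)²]
d = √[6400 + 9 + 1444]
d = √7853
d ≈ 88.62


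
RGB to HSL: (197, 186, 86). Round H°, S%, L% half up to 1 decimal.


Normalize: R'=197/255≈0.7725, G'=186/255≈0.7294, B'=86/255≈0.3373
Max=197/255, Min=86/255, Δ=Max-Min=111/255
L = (Max+Min)/2 = (197+86)/510 = 283/510 = 0.55490… → L = 55.5%
L > 0.5 → S = Δ/(2-Max-Min) = 111/(510-197-86) = 111/227 = 0.48898… → S = 48.9%
(the 1/255 factors cancel in S and H, so raw channel differences can be used)
Max is R' → H = 60 × (((G-B)/Δ) mod 6) = 60 × (((186-86)/111) mod 6)
  100/111 = 0.9009…
  H = 60 × 0.9009… = 54.054…° → H = 54.1°
= HSL(54.1°, 48.9%, 55.5%)


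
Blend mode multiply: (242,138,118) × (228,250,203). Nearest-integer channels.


Multiply: C = A×B/255, rounded to nearest integer
R: 242×228/255 = 55176/255 ≈ 216.376 → 216
G: 138×250/255 = 34500/255 ≈ 135.294 → 135
B: 118×203/255 = 23954/255 ≈ 93.937 → 94
= RGB(216, 135, 94)


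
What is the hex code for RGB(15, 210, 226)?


R = 15 → 0F (hex)
G = 210 → D2 (hex)
B = 226 → E2 (hex)
Hex = #0FD2E2


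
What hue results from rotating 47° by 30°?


New hue = (H + rotation) mod 360
New hue = (47 + 30) mod 360
= 77 mod 360
= 77°


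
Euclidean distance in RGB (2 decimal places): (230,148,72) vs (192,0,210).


d = √[(R₁-R₂)² + (G₁-G₂)² + (B₁-B₂)²]
d = √[(230-192)² + (148-0)² + (72-210)²]
d = √[1444 + 21904 + 19044]
d = √42392
d ≈ 205.89


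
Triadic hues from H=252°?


Triadic: equally spaced at 120° intervals
H1 = 252°
H2 = (252 + 120) mod 360 = 12°
H3 = (252 + 240) mod 360 = 132°
Triadic = 252°, 12°, 132°


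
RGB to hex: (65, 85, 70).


R = 65 → 41 (hex)
G = 85 → 55 (hex)
B = 70 → 46 (hex)
Hex = #415546


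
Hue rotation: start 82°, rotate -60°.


New hue = (H + rotation) mod 360
New hue = (82 -60) mod 360
= 22 mod 360
= 22°


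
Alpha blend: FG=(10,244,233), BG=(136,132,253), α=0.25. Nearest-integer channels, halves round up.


C = α×F + (1-α)×B, with 1-α = 0.75
R: 0.25×10 + 0.75×136 = 2.50 + 102.00 = 104.50 → 105
G: 0.25×244 + 0.75×132 = 61.00 + 99.00 = 160.00 → 160
B: 0.25×233 + 0.75×253 = 58.25 + 189.75 = 248.00 → 248
= RGB(105, 160, 248)


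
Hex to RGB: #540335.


54 → 84 (R)
03 → 3 (G)
35 → 53 (B)
= RGB(84, 3, 53)


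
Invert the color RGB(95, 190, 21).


Invert: (255-R, 255-G, 255-B)
R: 255-95 = 160
G: 255-190 = 65
B: 255-21 = 234
= RGB(160, 65, 234)


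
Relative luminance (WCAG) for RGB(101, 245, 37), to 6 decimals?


Linearize each channel (sRGB transfer function): c = v/255; c_lin = c/12.92 if c ≤ 0.04045, else ((c+0.055)/1.055)^2.4
  R: 101/255 ≈ 0.396078 > 0.04045 → ((0.396078+0.055)/1.055)^2.4 ≈ 0.130136
  G: 245/255 ≈ 0.960784 > 0.04045 → ((0.960784+0.055)/1.055)^2.4 ≈ 0.913099
  B: 37/255 ≈ 0.145098 > 0.04045 → ((0.145098+0.055)/1.055)^2.4 ≈ 0.018500
R_lin = 0.130136, G_lin = 0.913099, B_lin = 0.018500
L = 0.2126×R + 0.7152×G + 0.0722×B
L = 0.2126×0.130136 + 0.7152×0.913099 + 0.0722×0.018500
L ≈ 0.682051


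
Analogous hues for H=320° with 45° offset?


Base hue: 320°
Left analog: (320 - 45) mod 360 = 275°
Right analog: (320 + 45) mod 360 = 5°
Analogous hues = 275° and 5°


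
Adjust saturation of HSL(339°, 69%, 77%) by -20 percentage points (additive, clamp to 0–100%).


Original S = 69%
Adjustment = -20 percentage points
New S = 69 + (-20) = 49
Clamp to [0, 100] → 49
= HSL(339°, 49%, 77%)


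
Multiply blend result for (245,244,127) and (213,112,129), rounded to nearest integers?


Multiply: C = A×B/255, rounded to nearest integer
R: 245×213/255 = 52185/255 ≈ 204.647 → 205
G: 244×112/255 = 27328/255 ≈ 107.169 → 107
B: 127×129/255 = 16383/255 ≈ 64.247 → 64
= RGB(205, 107, 64)


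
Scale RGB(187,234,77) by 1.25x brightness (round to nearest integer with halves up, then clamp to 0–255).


Multiply each channel by 1.25, round half up, clamp to [0, 255]
R: 187×1.25 = 233.75 → round → 234
G: 234×1.25 = 292.5 → round → 293 → clamp → 255
B: 77×1.25 = 96.25 → round → 96
= RGB(234, 255, 96)


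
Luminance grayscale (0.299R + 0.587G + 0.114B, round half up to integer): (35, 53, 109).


Gray = 0.299×R + 0.587×G + 0.114×B
Gray = 0.299×35 + 0.587×53 + 0.114×109
Gray = 10.465 + 31.111 + 12.426
Gray = 54.002 → round half up → 54
Gray = 54


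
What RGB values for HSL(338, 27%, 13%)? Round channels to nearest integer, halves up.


H=338°, S=0.27, L=0.13
C = (1-|2L-1|)×S = (1-|-0.74|)×0.27 = 0.0702
H' = H/60 = 338/60 ≈ 5.6333; X = C×(1-|H' mod 2 - 1|) = 0.02574
m = L - C/2 = 0.13 - 0.0351 = 0.0949
Sector ⌊H'⌋ = 5 → (R',G',B') = (0.0702, 0.0, 0.02574)
RGB = ((R'+m)×255, (G'+m)×255, (B'+m)×255) = (42.1005, 24.1995, 30.7632)
Round half up → RGB(42, 24, 31)


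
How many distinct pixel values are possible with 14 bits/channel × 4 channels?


Total bits = 14 bits/channel × 4 channels = 56 bits
Distinct pixel values = 2^56
= 72,057,594,037,927,936 pixel values


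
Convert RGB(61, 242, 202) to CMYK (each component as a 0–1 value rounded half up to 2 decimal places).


R'=61/255≈0.2392, G'=242/255≈0.9490, B'=202/255≈0.7922
K = 1 - max(R',G',B') = 1 - 242/255 = 13/255 = 0.05098… → 0.05
(1-R'-K)/(1-K) simplifies to (max-R)/max with max = 242:
C = (242-61)/242 = 181/242 = 0.74793… → 0.75
M = (242-242)/242 = 0/242 = 0 → 0.00
Y = (242-202)/242 = 40/242 = 0.16528… → 0.17
= CMYK(0.75, 0.00, 0.17, 0.05)


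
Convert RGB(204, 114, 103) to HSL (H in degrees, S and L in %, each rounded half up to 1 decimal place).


Normalize: R'=204/255≈0.8000, G'=114/255≈0.4471, B'=103/255≈0.4039
Max=204/255, Min=103/255, Δ=Max-Min=101/255
L = (Max+Min)/2 = (204+103)/510 = 307/510 = 0.60196… → L = 60.2%
L > 0.5 → S = Δ/(2-Max-Min) = 101/(510-204-103) = 101/203 = 0.49753… → S = 49.8%
(the 1/255 factors cancel in S and H, so raw channel differences can be used)
Max is R' → H = 60 × (((G-B)/Δ) mod 6) = 60 × (((114-103)/101) mod 6)
  11/101 = 0.1089…
  H = 60 × 0.1089… = 6.534…° → H = 6.5°
= HSL(6.5°, 49.8%, 60.2%)


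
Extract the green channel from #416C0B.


Color: #416C0B
R = 41 = 65
G = 6C = 108
B = 0B = 11
Green = 108


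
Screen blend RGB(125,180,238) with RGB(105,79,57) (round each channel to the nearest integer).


Screen: C = 255 - (255-A)×(255-B)/255, rounded to nearest integer
R: 255 - (255-125)×(255-105)/255 = 255 - 19500/255 ≈ 255 - 76.471 = 178.529 → 179
G: 255 - (255-180)×(255-79)/255 = 255 - 13200/255 ≈ 255 - 51.765 = 203.235 → 203
B: 255 - (255-238)×(255-57)/255 = 255 - 3366/255 ≈ 255 - 13.200 = 241.800 → 242
= RGB(179, 203, 242)


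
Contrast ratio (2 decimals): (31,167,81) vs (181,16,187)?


Linearize each sRGB channel c=v/255: c/12.92 if c ≤ 0.04045 else ((c+0.055)/1.055)^2.4
L = 0.2126×R_lin + 0.7152×G_lin + 0.0722×B_lin
Color 1 (31,167,81):
  R=31: 31/255≈0.1216 > 0.04045 → ((0.1216+0.055)/1.055)^2.4 ≈ 0.01370
  G=167: 167/255≈0.6549 > 0.04045 → ((0.6549+0.055)/1.055)^2.4 ≈ 0.38643
  B=81: 81/255≈0.3176 > 0.04045 → ((0.3176+0.055)/1.055)^2.4 ≈ 0.08228
  L1 = 0.2126×0.01370 + 0.7152×0.38643 + 0.0722×0.08228 ≈ 0.28523
Color 2 (181,16,187):
  R=181: 181/255≈0.7098 > 0.04045 → ((0.7098+0.055)/1.055)^2.4 ≈ 0.46208
  G=16: 16/255≈0.0627 > 0.04045 → ((0.0627+0.055)/1.055)^2.4 ≈ 0.00518
  B=187: 187/255≈0.7333 > 0.04045 → ((0.7333+0.055)/1.055)^2.4 ≈ 0.49693
  L2 = 0.2126×0.46208 + 0.7152×0.00518 + 0.0722×0.49693 ≈ 0.13782
Lighter = 0.28523, Darker = 0.13782
Ratio = (L_lighter + 0.05) / (L_darker + 0.05)
Ratio = (0.28523 + 0.05) / (0.13782 + 0.05) = 0.33523 / 0.18782 ≈ 1.7848
Ratio ≈ 1.78:1


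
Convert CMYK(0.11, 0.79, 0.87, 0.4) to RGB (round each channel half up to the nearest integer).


R = 255 × (1-C) × (1-K) = 255 × 0.89 × 0.60 = 136.17 → 136
G = 255 × (1-M) × (1-K) = 255 × 0.21 × 0.60 = 32.13 → 32
B = 255 × (1-Y) × (1-K) = 255 × 0.13 × 0.60 = 19.89 → 20
= RGB(136, 32, 20)


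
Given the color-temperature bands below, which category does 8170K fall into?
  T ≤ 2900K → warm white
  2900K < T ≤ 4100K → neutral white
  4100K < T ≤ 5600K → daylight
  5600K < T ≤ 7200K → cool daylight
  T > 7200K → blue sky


Temperature: 8170K
8170K > 7200K → blue sky
Classification: blue sky


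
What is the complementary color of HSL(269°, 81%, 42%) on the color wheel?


Complement = opposite side of color wheel = hue + 180°
H' = (269 + 180) mod 360 = 89°
S and L unchanged.
= HSL(89°, 81%, 42%)


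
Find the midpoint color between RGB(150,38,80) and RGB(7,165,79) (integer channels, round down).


Midpoint: each channel = ⌊(C₁+C₂)/2⌋
R: ⌊(150+7)/2⌋ = 78
G: ⌊(38+165)/2⌋ = 101
B: ⌊(80+79)/2⌋ = 79
= RGB(78, 101, 79)


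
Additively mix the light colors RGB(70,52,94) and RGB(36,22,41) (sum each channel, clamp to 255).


Additive: each channel = min(255, C₁+C₂)
R: 70+36 = 106 → 106
G: 52+22 = 74 → 74
B: 94+41 = 135 → 135
= RGB(106, 74, 135)


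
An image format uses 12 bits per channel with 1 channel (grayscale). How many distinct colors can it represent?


Total bits = 12 bits/channel × 1 channels = 12 bits
Distinct colors = 2^12
= 4,096 colors


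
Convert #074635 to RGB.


07 → 7 (R)
46 → 70 (G)
35 → 53 (B)
= RGB(7, 70, 53)


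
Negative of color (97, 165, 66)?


Invert: (255-R, 255-G, 255-B)
R: 255-97 = 158
G: 255-165 = 90
B: 255-66 = 189
= RGB(158, 90, 189)


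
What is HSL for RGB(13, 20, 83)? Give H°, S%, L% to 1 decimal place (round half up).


Normalize: R'=13/255≈0.0510, G'=20/255≈0.0784, B'=83/255≈0.3255
Max=83/255, Min=13/255, Δ=Max-Min=70/255
L = (Max+Min)/2 = (83+13)/510 = 96/510 = 0.18823… → L = 18.8%
L ≤ 0.5 → S = Δ/(Max+Min) = 70/(83+13) = 70/96 = 0.72916… → S = 72.9%
(the 1/255 factors cancel in S and H, so raw channel differences can be used)
Max is B' → H = 60 × ((R-G)/Δ + 4) = 60 × ((13-20)/70 + 4)
  -7/70 + 4 = -0.1 + 4 = 3.9
  H = 60 × 3.9 = 234° → H = 234.0°
= HSL(234.0°, 72.9%, 18.8%)


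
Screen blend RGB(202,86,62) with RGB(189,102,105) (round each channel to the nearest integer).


Screen: C = 255 - (255-A)×(255-B)/255, rounded to nearest integer
R: 255 - (255-202)×(255-189)/255 = 255 - 3498/255 ≈ 255 - 13.718 = 241.282 → 241
G: 255 - (255-86)×(255-102)/255 = 255 - 25857/255 ≈ 255 - 101.400 = 153.600 → 154
B: 255 - (255-62)×(255-105)/255 = 255 - 28950/255 ≈ 255 - 113.529 = 141.471 → 141
= RGB(241, 154, 141)


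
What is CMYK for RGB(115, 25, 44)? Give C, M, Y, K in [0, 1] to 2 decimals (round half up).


R'=115/255≈0.4510, G'=25/255≈0.0980, B'=44/255≈0.1725
K = 1 - max(R',G',B') = 1 - 115/255 = 140/255 = 0.54901… → 0.55
(1-R'-K)/(1-K) simplifies to (max-R)/max with max = 115:
C = (115-115)/115 = 0/115 = 0 → 0.00
M = (115-25)/115 = 90/115 = 0.78260… → 0.78
Y = (115-44)/115 = 71/115 = 0.61739… → 0.62
= CMYK(0.00, 0.78, 0.62, 0.55)


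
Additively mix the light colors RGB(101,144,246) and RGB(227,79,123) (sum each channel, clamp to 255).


Additive: each channel = min(255, C₁+C₂)
R: 101+227 = 328 → 255
G: 144+79 = 223 → 223
B: 246+123 = 369 → 255
= RGB(255, 223, 255)


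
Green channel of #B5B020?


Color: #B5B020
R = B5 = 181
G = B0 = 176
B = 20 = 32
Green = 176


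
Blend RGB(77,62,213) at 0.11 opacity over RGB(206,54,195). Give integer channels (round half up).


C = α×F + (1-α)×B, with 1-α = 0.89
R: 0.11×77 + 0.89×206 = 8.47 + 183.34 = 191.81 → 192
G: 0.11×62 + 0.89×54 = 6.82 + 48.06 = 54.88 → 55
B: 0.11×213 + 0.89×195 = 23.43 + 173.55 = 196.98 → 197
= RGB(192, 55, 197)


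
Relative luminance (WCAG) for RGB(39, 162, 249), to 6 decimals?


Linearize each channel (sRGB transfer function): c = v/255; c_lin = c/12.92 if c ≤ 0.04045, else ((c+0.055)/1.055)^2.4
  R: 39/255 ≈ 0.152941 > 0.04045 → ((0.152941+0.055)/1.055)^2.4 ≈ 0.020289
  G: 162/255 ≈ 0.635294 > 0.04045 → ((0.635294+0.055)/1.055)^2.4 ≈ 0.361307
  B: 249/255 ≈ 0.976471 > 0.04045 → ((0.976471+0.055)/1.055)^2.4 ≈ 0.947307
R_lin = 0.020289, G_lin = 0.361307, B_lin = 0.947307
L = 0.2126×R + 0.7152×G + 0.0722×B
L = 0.2126×0.020289 + 0.7152×0.361307 + 0.0722×0.947307
L ≈ 0.331115


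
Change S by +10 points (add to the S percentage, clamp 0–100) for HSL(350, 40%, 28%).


Original S = 40%
Adjustment = +10 percentage points
New S = 40 + (10) = 50
Clamp to [0, 100] → 50
= HSL(350°, 50%, 28%)


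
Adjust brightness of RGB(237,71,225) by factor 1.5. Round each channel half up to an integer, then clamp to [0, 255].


Multiply each channel by 1.5, round half up, clamp to [0, 255]
R: 237×1.5 = 355.5 → round → 356 → clamp → 255
G: 71×1.5 = 106.5 → round → 107
B: 225×1.5 = 337.5 → round → 338 → clamp → 255
= RGB(255, 107, 255)


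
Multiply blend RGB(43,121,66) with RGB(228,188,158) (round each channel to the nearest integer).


Multiply: C = A×B/255, rounded to nearest integer
R: 43×228/255 = 9804/255 ≈ 38.447 → 38
G: 121×188/255 = 22748/255 ≈ 89.208 → 89
B: 66×158/255 = 10428/255 ≈ 40.894 → 41
= RGB(38, 89, 41)


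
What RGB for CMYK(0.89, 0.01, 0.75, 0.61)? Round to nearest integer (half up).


R = 255 × (1-C) × (1-K) = 255 × 0.11 × 0.39 = 10.9395 → 11
G = 255 × (1-M) × (1-K) = 255 × 0.99 × 0.39 = 98.4555 → 98
B = 255 × (1-Y) × (1-K) = 255 × 0.25 × 0.39 = 24.8625 → 25
= RGB(11, 98, 25)


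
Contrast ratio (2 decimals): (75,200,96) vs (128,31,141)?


Linearize each sRGB channel c=v/255: c/12.92 if c ≤ 0.04045 else ((c+0.055)/1.055)^2.4
L = 0.2126×R_lin + 0.7152×G_lin + 0.0722×B_lin
Color 1 (75,200,96):
  R=75: 75/255≈0.2941 > 0.04045 → ((0.2941+0.055)/1.055)^2.4 ≈ 0.07036
  G=200: 200/255≈0.7843 > 0.04045 → ((0.7843+0.055)/1.055)^2.4 ≈ 0.57758
  B=96: 96/255≈0.3765 > 0.04045 → ((0.3765+0.055)/1.055)^2.4 ≈ 0.11697
  L1 = 0.2126×0.07036 + 0.7152×0.57758 + 0.0722×0.11697 ≈ 0.43649
Color 2 (128,31,141):
  R=128: 128/255≈0.5020 > 0.04045 → ((0.5020+0.055)/1.055)^2.4 ≈ 0.21586
  G=31: 31/255≈0.1216 > 0.04045 → ((0.1216+0.055)/1.055)^2.4 ≈ 0.01370
  B=141: 141/255≈0.5529 > 0.04045 → ((0.5529+0.055)/1.055)^2.4 ≈ 0.26636
  L2 = 0.2126×0.21586 + 0.7152×0.01370 + 0.0722×0.26636 ≈ 0.07492
Lighter = 0.43649, Darker = 0.07492
Ratio = (L_lighter + 0.05) / (L_darker + 0.05)
Ratio = (0.43649 + 0.05) / (0.07492 + 0.05) = 0.48649 / 0.12492 ≈ 3.8943
Ratio ≈ 3.89:1


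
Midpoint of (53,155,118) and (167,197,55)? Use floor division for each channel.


Midpoint: each channel = ⌊(C₁+C₂)/2⌋
R: ⌊(53+167)/2⌋ = 110
G: ⌊(155+197)/2⌋ = 176
B: ⌊(118+55)/2⌋ = 86
= RGB(110, 176, 86)


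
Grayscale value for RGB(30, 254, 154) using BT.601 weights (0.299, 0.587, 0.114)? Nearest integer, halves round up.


Gray = 0.299×R + 0.587×G + 0.114×B
Gray = 0.299×30 + 0.587×254 + 0.114×154
Gray = 8.970 + 149.098 + 17.556
Gray = 175.624 → round half up → 176
Gray = 176


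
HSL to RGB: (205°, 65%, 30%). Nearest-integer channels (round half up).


H=205°, S=0.65, L=0.30
C = (1-|2L-1|)×S = (1-|-0.40|)×0.65 = 0.39
H' = H/60 = 205/60 ≈ 3.4167; X = C×(1-|H' mod 2 - 1|) = 0.2275
m = L - C/2 = 0.30 - 0.195 = 0.105
Sector ⌊H'⌋ = 3 → (R',G',B') = (0.0, 0.2275, 0.39)
RGB = ((R'+m)×255, (G'+m)×255, (B'+m)×255) = (26.775, 84.7875, 126.225)
Round half up → RGB(27, 85, 126)


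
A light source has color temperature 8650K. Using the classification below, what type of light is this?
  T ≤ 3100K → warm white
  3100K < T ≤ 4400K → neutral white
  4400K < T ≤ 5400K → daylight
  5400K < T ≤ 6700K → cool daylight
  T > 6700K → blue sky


Temperature: 8650K
8650K > 6700K → blue sky
Classification: blue sky


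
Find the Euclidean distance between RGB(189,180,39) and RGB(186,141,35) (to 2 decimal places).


d = √[(R₁-R₂)² + (G₁-G₂)² + (B₁-B₂)²]
d = √[(189-186)² + (180-141)² + (39-35)²]
d = √[9 + 1521 + 16]
d = √1546
d ≈ 39.32


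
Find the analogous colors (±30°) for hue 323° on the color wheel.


Base hue: 323°
Left analog: (323 - 30) mod 360 = 293°
Right analog: (323 + 30) mod 360 = 353°
Analogous hues = 293° and 353°


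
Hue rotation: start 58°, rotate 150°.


New hue = (H + rotation) mod 360
New hue = (58 + 150) mod 360
= 208 mod 360
= 208°


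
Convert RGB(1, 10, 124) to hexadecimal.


R = 1 → 01 (hex)
G = 10 → 0A (hex)
B = 124 → 7C (hex)
Hex = #010A7C


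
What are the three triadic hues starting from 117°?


Triadic: equally spaced at 120° intervals
H1 = 117°
H2 = (117 + 120) mod 360 = 237°
H3 = (117 + 240) mod 360 = 357°
Triadic = 117°, 237°, 357°


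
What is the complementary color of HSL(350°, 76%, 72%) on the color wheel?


Complement = opposite side of color wheel = hue + 180°
H' = (350 + 180) mod 360 = 170°
S and L unchanged.
= HSL(170°, 76%, 72%)


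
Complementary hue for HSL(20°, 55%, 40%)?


Complement = opposite side of color wheel = hue + 180°
H' = (20 + 180) mod 360 = 200°
S and L unchanged.
= HSL(200°, 55%, 40%)


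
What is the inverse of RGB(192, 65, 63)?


Invert: (255-R, 255-G, 255-B)
R: 255-192 = 63
G: 255-65 = 190
B: 255-63 = 192
= RGB(63, 190, 192)


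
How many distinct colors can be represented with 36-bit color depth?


Colors = 2^bits = 2^36
= 68,719,476,736 colors


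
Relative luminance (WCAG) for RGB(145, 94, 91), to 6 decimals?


Linearize each channel (sRGB transfer function): c = v/255; c_lin = c/12.92 if c ≤ 0.04045, else ((c+0.055)/1.055)^2.4
  R: 145/255 ≈ 0.568627 > 0.04045 → ((0.568627+0.055)/1.055)^2.4 ≈ 0.283149
  G: 94/255 ≈ 0.368627 > 0.04045 → ((0.368627+0.055)/1.055)^2.4 ≈ 0.111932
  B: 91/255 ≈ 0.356863 > 0.04045 → ((0.356863+0.055)/1.055)^2.4 ≈ 0.104616
R_lin = 0.283149, G_lin = 0.111932, B_lin = 0.104616
L = 0.2126×R + 0.7152×G + 0.0722×B
L = 0.2126×0.283149 + 0.7152×0.111932 + 0.0722×0.104616
L ≈ 0.147805


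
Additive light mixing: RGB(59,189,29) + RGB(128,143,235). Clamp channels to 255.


Additive: each channel = min(255, C₁+C₂)
R: 59+128 = 187 → 187
G: 189+143 = 332 → 255
B: 29+235 = 264 → 255
= RGB(187, 255, 255)


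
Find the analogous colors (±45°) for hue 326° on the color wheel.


Base hue: 326°
Left analog: (326 - 45) mod 360 = 281°
Right analog: (326 + 45) mod 360 = 11°
Analogous hues = 281° and 11°


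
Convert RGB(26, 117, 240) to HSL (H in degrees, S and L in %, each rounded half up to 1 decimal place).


Normalize: R'=26/255≈0.1020, G'=117/255≈0.4588, B'=240/255≈0.9412
Max=240/255, Min=26/255, Δ=Max-Min=214/255
L = (Max+Min)/2 = (240+26)/510 = 266/510 = 0.52156… → L = 52.2%
L > 0.5 → S = Δ/(2-Max-Min) = 214/(510-240-26) = 214/244 = 0.87704… → S = 87.7%
(the 1/255 factors cancel in S and H, so raw channel differences can be used)
Max is B' → H = 60 × ((R-G)/Δ + 4) = 60 × ((26-117)/214 + 4)
  -91/214 + 4 = -0.4252… + 4 = 3.5747…
  H = 60 × 3.5747… = 214.485…° → H = 214.5°
= HSL(214.5°, 87.7%, 52.2%)


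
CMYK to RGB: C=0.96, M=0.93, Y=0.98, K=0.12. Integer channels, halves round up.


R = 255 × (1-C) × (1-K) = 255 × 0.04 × 0.88 = 8.976 → 9
G = 255 × (1-M) × (1-K) = 255 × 0.07 × 0.88 = 15.708 → 16
B = 255 × (1-Y) × (1-K) = 255 × 0.02 × 0.88 = 4.488 → 4
= RGB(9, 16, 4)


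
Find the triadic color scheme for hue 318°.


Triadic: equally spaced at 120° intervals
H1 = 318°
H2 = (318 + 120) mod 360 = 78°
H3 = (318 + 240) mod 360 = 198°
Triadic = 318°, 78°, 198°


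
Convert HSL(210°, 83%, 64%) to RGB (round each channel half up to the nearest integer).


H=210°, S=0.83, L=0.64
C = (1-|2L-1|)×S = (1-|0.28|)×0.83 = 0.5976
H' = H/60 = 210/60 ≈ 3.5000; X = C×(1-|H' mod 2 - 1|) = 0.2988
m = L - C/2 = 0.64 - 0.2988 = 0.3412
Sector ⌊H'⌋ = 3 → (R',G',B') = (0.0, 0.2988, 0.5976)
RGB = ((R'+m)×255, (G'+m)×255, (B'+m)×255) = (87.006, 163.2, 239.394)
Round half up → RGB(87, 163, 239)


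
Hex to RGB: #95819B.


95 → 149 (R)
81 → 129 (G)
9B → 155 (B)
= RGB(149, 129, 155)


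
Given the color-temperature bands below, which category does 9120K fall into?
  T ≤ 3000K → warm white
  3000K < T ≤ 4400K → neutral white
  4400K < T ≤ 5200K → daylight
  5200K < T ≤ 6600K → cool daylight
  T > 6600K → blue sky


Temperature: 9120K
9120K > 6600K → blue sky
Classification: blue sky


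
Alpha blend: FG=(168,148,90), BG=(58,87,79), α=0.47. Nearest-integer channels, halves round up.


C = α×F + (1-α)×B, with 1-α = 0.53
R: 0.47×168 + 0.53×58 = 78.96 + 30.74 = 109.70 → 110
G: 0.47×148 + 0.53×87 = 69.56 + 46.11 = 115.67 → 116
B: 0.47×90 + 0.53×79 = 42.30 + 41.87 = 84.17 → 84
= RGB(110, 116, 84)


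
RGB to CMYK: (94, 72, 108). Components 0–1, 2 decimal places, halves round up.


R'=94/255≈0.3686, G'=72/255≈0.2824, B'=108/255≈0.4235
K = 1 - max(R',G',B') = 1 - 108/255 = 147/255 = 0.57647… → 0.58
(1-R'-K)/(1-K) simplifies to (max-R)/max with max = 108:
C = (108-94)/108 = 14/108 = 0.12962… → 0.13
M = (108-72)/108 = 36/108 = 0.33333… → 0.33
Y = (108-108)/108 = 0/108 = 0 → 0.00
= CMYK(0.13, 0.33, 0.00, 0.58)


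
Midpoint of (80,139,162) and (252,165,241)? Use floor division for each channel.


Midpoint: each channel = ⌊(C₁+C₂)/2⌋
R: ⌊(80+252)/2⌋ = 166
G: ⌊(139+165)/2⌋ = 152
B: ⌊(162+241)/2⌋ = 201
= RGB(166, 152, 201)


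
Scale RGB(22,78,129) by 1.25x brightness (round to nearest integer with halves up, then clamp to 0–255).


Multiply each channel by 1.25, round half up, clamp to [0, 255]
R: 22×1.25 = 27.5 → round → 28
G: 78×1.25 = 97.5 → round → 98
B: 129×1.25 = 161.25 → round → 161
= RGB(28, 98, 161)


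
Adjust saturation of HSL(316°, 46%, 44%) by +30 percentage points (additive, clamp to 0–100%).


Original S = 46%
Adjustment = +30 percentage points
New S = 46 + (30) = 76
Clamp to [0, 100] → 76
= HSL(316°, 76%, 44%)


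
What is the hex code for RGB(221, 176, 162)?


R = 221 → DD (hex)
G = 176 → B0 (hex)
B = 162 → A2 (hex)
Hex = #DDB0A2


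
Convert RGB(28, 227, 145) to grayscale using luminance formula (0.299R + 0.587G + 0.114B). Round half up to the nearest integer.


Gray = 0.299×R + 0.587×G + 0.114×B
Gray = 0.299×28 + 0.587×227 + 0.114×145
Gray = 8.372 + 133.249 + 16.530
Gray = 158.151 → round half up → 158
Gray = 158


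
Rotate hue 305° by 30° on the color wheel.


New hue = (H + rotation) mod 360
New hue = (305 + 30) mod 360
= 335 mod 360
= 335°


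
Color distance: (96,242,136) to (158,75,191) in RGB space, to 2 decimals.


d = √[(R₁-R₂)² + (G₁-G₂)² + (B₁-B₂)²]
d = √[(96-158)² + (242-75)² + (136-191)²]
d = √[3844 + 27889 + 3025]
d = √34758
d ≈ 186.43


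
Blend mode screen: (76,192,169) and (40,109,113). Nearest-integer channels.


Screen: C = 255 - (255-A)×(255-B)/255, rounded to nearest integer
R: 255 - (255-76)×(255-40)/255 = 255 - 38485/255 ≈ 255 - 150.922 = 104.078 → 104
G: 255 - (255-192)×(255-109)/255 = 255 - 9198/255 ≈ 255 - 36.071 = 218.929 → 219
B: 255 - (255-169)×(255-113)/255 = 255 - 12212/255 ≈ 255 - 47.890 = 207.110 → 207
= RGB(104, 219, 207)


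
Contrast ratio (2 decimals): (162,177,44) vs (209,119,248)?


Linearize each sRGB channel c=v/255: c/12.92 if c ≤ 0.04045 else ((c+0.055)/1.055)^2.4
L = 0.2126×R_lin + 0.7152×G_lin + 0.0722×B_lin
Color 1 (162,177,44):
  R=162: 162/255≈0.6353 > 0.04045 → ((0.6353+0.055)/1.055)^2.4 ≈ 0.36131
  G=177: 177/255≈0.6941 > 0.04045 → ((0.6941+0.055)/1.055)^2.4 ≈ 0.43966
  B=44: 44/255≈0.1725 > 0.04045 → ((0.1725+0.055)/1.055)^2.4 ≈ 0.02519
  L1 = 0.2126×0.36131 + 0.7152×0.43966 + 0.0722×0.02519 ≈ 0.39308
Color 2 (209,119,248):
  R=209: 209/255≈0.8196 > 0.04045 → ((0.8196+0.055)/1.055)^2.4 ≈ 0.63760
  G=119: 119/255≈0.4667 > 0.04045 → ((0.4667+0.055)/1.055)^2.4 ≈ 0.18447
  B=248: 248/255≈0.9725 > 0.04045 → ((0.9725+0.055)/1.055)^2.4 ≈ 0.93869
  L2 = 0.2126×0.63760 + 0.7152×0.18447 + 0.0722×0.93869 ≈ 0.33526
Lighter = 0.39308, Darker = 0.33526
Ratio = (L_lighter + 0.05) / (L_darker + 0.05)
Ratio = (0.39308 + 0.05) / (0.33526 + 0.05) = 0.44308 / 0.38526 ≈ 1.1501
Ratio ≈ 1.15:1


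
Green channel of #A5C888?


Color: #A5C888
R = A5 = 165
G = C8 = 200
B = 88 = 136
Green = 200


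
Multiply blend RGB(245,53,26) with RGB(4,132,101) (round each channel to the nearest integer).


Multiply: C = A×B/255, rounded to nearest integer
R: 245×4/255 = 980/255 ≈ 3.843 → 4
G: 53×132/255 = 6996/255 ≈ 27.435 → 27
B: 26×101/255 = 2626/255 ≈ 10.298 → 10
= RGB(4, 27, 10)


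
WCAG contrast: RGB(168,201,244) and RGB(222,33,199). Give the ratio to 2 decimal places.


Linearize each sRGB channel c=v/255: c/12.92 if c ≤ 0.04045 else ((c+0.055)/1.055)^2.4
L = 0.2126×R_lin + 0.7152×G_lin + 0.0722×B_lin
Color 1 (168,201,244):
  R=168: 168/255≈0.6588 > 0.04045 → ((0.6588+0.055)/1.055)^2.4 ≈ 0.39157
  G=201: 201/255≈0.7882 > 0.04045 → ((0.7882+0.055)/1.055)^2.4 ≈ 0.58408
  B=244: 244/255≈0.9569 > 0.04045 → ((0.9569+0.055)/1.055)^2.4 ≈ 0.90466
  L1 = 0.2126×0.39157 + 0.7152×0.58408 + 0.0722×0.90466 ≈ 0.56630
Color 2 (222,33,199):
  R=222: 222/255≈0.8706 > 0.04045 → ((0.8706+0.055)/1.055)^2.4 ≈ 0.73046
  G=33: 33/255≈0.1294 > 0.04045 → ((0.1294+0.055)/1.055)^2.4 ≈ 0.01521
  B=199: 199/255≈0.7804 > 0.04045 → ((0.7804+0.055)/1.055)^2.4 ≈ 0.57112
  L2 = 0.2126×0.73046 + 0.7152×0.01521 + 0.0722×0.57112 ≈ 0.20741
Lighter = 0.56630, Darker = 0.20741
Ratio = (L_lighter + 0.05) / (L_darker + 0.05)
Ratio = (0.56630 + 0.05) / (0.20741 + 0.05) = 0.61630 / 0.25741 ≈ 2.3942
Ratio ≈ 2.39:1


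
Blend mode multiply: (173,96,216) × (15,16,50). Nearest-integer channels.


Multiply: C = A×B/255, rounded to nearest integer
R: 173×15/255 = 2595/255 ≈ 10.176 → 10
G: 96×16/255 = 1536/255 ≈ 6.024 → 6
B: 216×50/255 = 10800/255 ≈ 42.353 → 42
= RGB(10, 6, 42)


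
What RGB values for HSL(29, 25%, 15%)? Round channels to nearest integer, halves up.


H=29°, S=0.25, L=0.15
C = (1-|2L-1|)×S = (1-|-0.70|)×0.25 = 0.075
H' = H/60 = 29/60 ≈ 0.4833; X = C×(1-|H' mod 2 - 1|) = 0.03625
m = L - C/2 = 0.15 - 0.0375 = 0.1125
Sector ⌊H'⌋ = 0 → (R',G',B') = (0.075, 0.03625, 0.0)
RGB = ((R'+m)×255, (G'+m)×255, (B'+m)×255) = (47.8125, 37.93125, 28.6875)
Round half up → RGB(48, 38, 29)


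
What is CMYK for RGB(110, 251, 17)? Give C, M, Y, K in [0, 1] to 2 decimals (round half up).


R'=110/255≈0.4314, G'=251/255≈0.9843, B'=17/255≈0.0667
K = 1 - max(R',G',B') = 1 - 251/255 = 4/255 = 0.01568… → 0.02
(1-R'-K)/(1-K) simplifies to (max-R)/max with max = 251:
C = (251-110)/251 = 141/251 = 0.56175… → 0.56
M = (251-251)/251 = 0/251 = 0 → 0.00
Y = (251-17)/251 = 234/251 = 0.93227… → 0.93
= CMYK(0.56, 0.00, 0.93, 0.02)


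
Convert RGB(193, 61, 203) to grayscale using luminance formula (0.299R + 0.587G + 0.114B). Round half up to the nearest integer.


Gray = 0.299×R + 0.587×G + 0.114×B
Gray = 0.299×193 + 0.587×61 + 0.114×203
Gray = 57.707 + 35.807 + 23.142
Gray = 116.656 → round half up → 117
Gray = 117


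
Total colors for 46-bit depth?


Colors = 2^bits = 2^46
= 70,368,744,177,664 colors


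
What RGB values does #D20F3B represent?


D2 → 210 (R)
0F → 15 (G)
3B → 59 (B)
= RGB(210, 15, 59)


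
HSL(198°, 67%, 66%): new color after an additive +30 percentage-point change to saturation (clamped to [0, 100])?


Original S = 67%
Adjustment = +30 percentage points
New S = 67 + (30) = 97
Clamp to [0, 100] → 97
= HSL(198°, 97%, 66%)


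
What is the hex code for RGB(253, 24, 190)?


R = 253 → FD (hex)
G = 24 → 18 (hex)
B = 190 → BE (hex)
Hex = #FD18BE


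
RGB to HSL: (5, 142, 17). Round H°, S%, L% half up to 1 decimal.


Normalize: R'=5/255≈0.0196, G'=142/255≈0.5569, B'=17/255≈0.0667
Max=142/255, Min=5/255, Δ=Max-Min=137/255
L = (Max+Min)/2 = (142+5)/510 = 147/510 = 0.28823… → L = 28.8%
L ≤ 0.5 → S = Δ/(Max+Min) = 137/(142+5) = 137/147 = 0.93197… → S = 93.2%
(the 1/255 factors cancel in S and H, so raw channel differences can be used)
Max is G' → H = 60 × ((B-R)/Δ + 2) = 60 × ((17-5)/137 + 2)
  12/137 + 2 = 0.0875… + 2 = 2.0875…
  H = 60 × 2.0875… = 125.255…° → H = 125.3°
= HSL(125.3°, 93.2%, 28.8%)


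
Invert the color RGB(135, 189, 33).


Invert: (255-R, 255-G, 255-B)
R: 255-135 = 120
G: 255-189 = 66
B: 255-33 = 222
= RGB(120, 66, 222)


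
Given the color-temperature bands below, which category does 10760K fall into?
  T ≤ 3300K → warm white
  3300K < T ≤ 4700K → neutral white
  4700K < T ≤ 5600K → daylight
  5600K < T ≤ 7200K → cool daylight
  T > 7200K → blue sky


Temperature: 10760K
10760K > 7200K → blue sky
Classification: blue sky


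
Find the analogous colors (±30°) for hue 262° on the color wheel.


Base hue: 262°
Left analog: (262 - 30) mod 360 = 232°
Right analog: (262 + 30) mod 360 = 292°
Analogous hues = 232° and 292°


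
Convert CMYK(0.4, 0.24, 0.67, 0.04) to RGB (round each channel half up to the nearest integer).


R = 255 × (1-C) × (1-K) = 255 × 0.60 × 0.96 = 146.88 → 147
G = 255 × (1-M) × (1-K) = 255 × 0.76 × 0.96 = 186.048 → 186
B = 255 × (1-Y) × (1-K) = 255 × 0.33 × 0.96 = 80.784 → 81
= RGB(147, 186, 81)


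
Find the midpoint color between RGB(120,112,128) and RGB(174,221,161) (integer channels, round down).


Midpoint: each channel = ⌊(C₁+C₂)/2⌋
R: ⌊(120+174)/2⌋ = 147
G: ⌊(112+221)/2⌋ = 166
B: ⌊(128+161)/2⌋ = 144
= RGB(147, 166, 144)


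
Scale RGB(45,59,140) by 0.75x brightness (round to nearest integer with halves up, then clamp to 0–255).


Multiply each channel by 0.75, round half up, clamp to [0, 255]
R: 45×0.75 = 33.75 → round → 34
G: 59×0.75 = 44.25 → round → 44
B: 140×0.75 = 105
= RGB(34, 44, 105)


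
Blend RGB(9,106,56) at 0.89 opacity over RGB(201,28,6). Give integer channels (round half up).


C = α×F + (1-α)×B, with 1-α = 0.11
R: 0.89×9 + 0.11×201 = 8.01 + 22.11 = 30.12 → 30
G: 0.89×106 + 0.11×28 = 94.34 + 3.08 = 97.42 → 97
B: 0.89×56 + 0.11×6 = 49.84 + 0.66 = 50.50 → 51
= RGB(30, 97, 51)


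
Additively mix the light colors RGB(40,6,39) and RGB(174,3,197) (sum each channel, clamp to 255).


Additive: each channel = min(255, C₁+C₂)
R: 40+174 = 214 → 214
G: 6+3 = 9 → 9
B: 39+197 = 236 → 236
= RGB(214, 9, 236)


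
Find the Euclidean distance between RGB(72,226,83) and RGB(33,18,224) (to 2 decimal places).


d = √[(R₁-R₂)² + (G₁-G₂)² + (B₁-B₂)²]
d = √[(72-33)² + (226-18)² + (83-224)²]
d = √[1521 + 43264 + 19881]
d = √64666
d ≈ 254.30


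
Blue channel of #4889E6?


Color: #4889E6
R = 48 = 72
G = 89 = 137
B = E6 = 230
Blue = 230


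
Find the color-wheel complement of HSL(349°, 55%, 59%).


Complement = opposite side of color wheel = hue + 180°
H' = (349 + 180) mod 360 = 169°
S and L unchanged.
= HSL(169°, 55%, 59%)


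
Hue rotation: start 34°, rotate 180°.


New hue = (H + rotation) mod 360
New hue = (34 + 180) mod 360
= 214 mod 360
= 214°


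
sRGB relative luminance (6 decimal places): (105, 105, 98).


Linearize each channel (sRGB transfer function): c = v/255; c_lin = c/12.92 if c ≤ 0.04045, else ((c+0.055)/1.055)^2.4
  R: 105/255 ≈ 0.411765 > 0.04045 → ((0.411765+0.055)/1.055)^2.4 ≈ 0.141263
  G: 105/255 ≈ 0.411765 > 0.04045 → ((0.411765+0.055)/1.055)^2.4 ≈ 0.141263
  B: 98/255 ≈ 0.384314 > 0.04045 → ((0.384314+0.055)/1.055)^2.4 ≈ 0.122139
R_lin = 0.141263, G_lin = 0.141263, B_lin = 0.122139
L = 0.2126×R + 0.7152×G + 0.0722×B
L = 0.2126×0.141263 + 0.7152×0.141263 + 0.0722×0.122139
L ≈ 0.139883


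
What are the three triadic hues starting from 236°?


Triadic: equally spaced at 120° intervals
H1 = 236°
H2 = (236 + 120) mod 360 = 356°
H3 = (236 + 240) mod 360 = 116°
Triadic = 236°, 356°, 116°


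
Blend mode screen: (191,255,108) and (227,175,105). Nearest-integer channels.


Screen: C = 255 - (255-A)×(255-B)/255, rounded to nearest integer
R: 255 - (255-191)×(255-227)/255 = 255 - 1792/255 ≈ 255 - 7.027 = 247.973 → 248
G: 255 - (255-255)×(255-175)/255 = 255 - 0/255 ≈ 255 - 0.000 = 255.000 → 255
B: 255 - (255-108)×(255-105)/255 = 255 - 22050/255 ≈ 255 - 86.471 = 168.529 → 169
= RGB(248, 255, 169)


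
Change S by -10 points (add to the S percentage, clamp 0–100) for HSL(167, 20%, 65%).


Original S = 20%
Adjustment = -10 percentage points
New S = 20 + (-10) = 10
Clamp to [0, 100] → 10
= HSL(167°, 10%, 65%)


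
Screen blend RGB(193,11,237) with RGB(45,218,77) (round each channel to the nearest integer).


Screen: C = 255 - (255-A)×(255-B)/255, rounded to nearest integer
R: 255 - (255-193)×(255-45)/255 = 255 - 13020/255 ≈ 255 - 51.059 = 203.941 → 204
G: 255 - (255-11)×(255-218)/255 = 255 - 9028/255 ≈ 255 - 35.404 = 219.596 → 220
B: 255 - (255-237)×(255-77)/255 = 255 - 3204/255 ≈ 255 - 12.565 = 242.435 → 242
= RGB(204, 220, 242)


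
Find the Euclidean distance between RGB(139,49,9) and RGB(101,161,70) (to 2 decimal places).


d = √[(R₁-R₂)² + (G₁-G₂)² + (B₁-B₂)²]
d = √[(139-101)² + (49-161)² + (9-70)²]
d = √[1444 + 12544 + 3721]
d = √17709
d ≈ 133.08


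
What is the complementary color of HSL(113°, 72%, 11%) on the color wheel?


Complement = opposite side of color wheel = hue + 180°
H' = (113 + 180) mod 360 = 293°
S and L unchanged.
= HSL(293°, 72%, 11%)


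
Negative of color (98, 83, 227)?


Invert: (255-R, 255-G, 255-B)
R: 255-98 = 157
G: 255-83 = 172
B: 255-227 = 28
= RGB(157, 172, 28)


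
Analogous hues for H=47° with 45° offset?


Base hue: 47°
Left analog: (47 - 45) mod 360 = 2°
Right analog: (47 + 45) mod 360 = 92°
Analogous hues = 2° and 92°


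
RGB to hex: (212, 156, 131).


R = 212 → D4 (hex)
G = 156 → 9C (hex)
B = 131 → 83 (hex)
Hex = #D49C83


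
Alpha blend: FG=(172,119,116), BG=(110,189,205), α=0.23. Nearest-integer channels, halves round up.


C = α×F + (1-α)×B, with 1-α = 0.77
R: 0.23×172 + 0.77×110 = 39.56 + 84.70 = 124.26 → 124
G: 0.23×119 + 0.77×189 = 27.37 + 145.53 = 172.90 → 173
B: 0.23×116 + 0.77×205 = 26.68 + 157.85 = 184.53 → 185
= RGB(124, 173, 185)


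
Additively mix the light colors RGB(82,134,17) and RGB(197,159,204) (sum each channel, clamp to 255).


Additive: each channel = min(255, C₁+C₂)
R: 82+197 = 279 → 255
G: 134+159 = 293 → 255
B: 17+204 = 221 → 221
= RGB(255, 255, 221)


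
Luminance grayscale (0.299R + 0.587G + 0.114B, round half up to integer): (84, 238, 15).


Gray = 0.299×R + 0.587×G + 0.114×B
Gray = 0.299×84 + 0.587×238 + 0.114×15
Gray = 25.116 + 139.706 + 1.710
Gray = 166.532 → round half up → 167
Gray = 167


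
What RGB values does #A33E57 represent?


A3 → 163 (R)
3E → 62 (G)
57 → 87 (B)
= RGB(163, 62, 87)


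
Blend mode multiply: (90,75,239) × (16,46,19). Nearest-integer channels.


Multiply: C = A×B/255, rounded to nearest integer
R: 90×16/255 = 1440/255 ≈ 5.647 → 6
G: 75×46/255 = 3450/255 ≈ 13.529 → 14
B: 239×19/255 = 4541/255 ≈ 17.808 → 18
= RGB(6, 14, 18)


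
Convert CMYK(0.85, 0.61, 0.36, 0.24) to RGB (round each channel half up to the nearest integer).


R = 255 × (1-C) × (1-K) = 255 × 0.15 × 0.76 = 29.07 → 29
G = 255 × (1-M) × (1-K) = 255 × 0.39 × 0.76 = 75.582 → 76
B = 255 × (1-Y) × (1-K) = 255 × 0.64 × 0.76 = 124.032 → 124
= RGB(29, 76, 124)


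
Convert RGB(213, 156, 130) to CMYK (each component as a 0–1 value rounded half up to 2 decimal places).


R'=213/255≈0.8353, G'=156/255≈0.6118, B'=130/255≈0.5098
K = 1 - max(R',G',B') = 1 - 213/255 = 42/255 = 0.16470… → 0.16
(1-R'-K)/(1-K) simplifies to (max-R)/max with max = 213:
C = (213-213)/213 = 0/213 = 0 → 0.00
M = (213-156)/213 = 57/213 = 0.26760… → 0.27
Y = (213-130)/213 = 83/213 = 0.38967… → 0.39
= CMYK(0.00, 0.27, 0.39, 0.16)


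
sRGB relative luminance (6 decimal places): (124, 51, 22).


Linearize each channel (sRGB transfer function): c = v/255; c_lin = c/12.92 if c ≤ 0.04045, else ((c+0.055)/1.055)^2.4
  R: 124/255 ≈ 0.486275 > 0.04045 → ((0.486275+0.055)/1.055)^2.4 ≈ 0.201556
  G: 51/255 ≈ 0.200000 > 0.04045 → ((0.200000+0.055)/1.055)^2.4 ≈ 0.033105
  B: 22/255 ≈ 0.086275 > 0.04045 → ((0.086275+0.055)/1.055)^2.4 ≈ 0.008023
R_lin = 0.201556, G_lin = 0.033105, B_lin = 0.008023
L = 0.2126×R + 0.7152×G + 0.0722×B
L = 0.2126×0.201556 + 0.7152×0.033105 + 0.0722×0.008023
L ≈ 0.067107


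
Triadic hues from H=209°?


Triadic: equally spaced at 120° intervals
H1 = 209°
H2 = (209 + 120) mod 360 = 329°
H3 = (209 + 240) mod 360 = 89°
Triadic = 209°, 329°, 89°
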